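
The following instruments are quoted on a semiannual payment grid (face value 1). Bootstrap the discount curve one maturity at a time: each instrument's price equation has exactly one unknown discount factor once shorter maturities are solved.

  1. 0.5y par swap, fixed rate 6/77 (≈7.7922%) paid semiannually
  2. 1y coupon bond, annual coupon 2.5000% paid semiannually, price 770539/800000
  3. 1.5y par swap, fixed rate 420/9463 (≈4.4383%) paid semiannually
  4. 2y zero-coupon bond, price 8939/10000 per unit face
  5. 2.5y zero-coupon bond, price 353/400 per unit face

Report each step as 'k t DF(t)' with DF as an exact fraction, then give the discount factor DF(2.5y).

step 1 [0.5y] swap r/2=3/77: DF=(1 − 3/77·(0))/(1+3/77) = 77/80 ≈ 0.962500
step 2 [1y] bond c/2=1/80: DF=(770539/800000 − 1/80·(0.962500))/(1+1/80) = 4697/5000 ≈ 0.939400
step 3 [1.5y] swap r/2=210/9463: DF=(1 − 210/9463·(0.962500+0.939400))/(1+210/9463) = 937/1000 ≈ 0.937000
step 4 [2y] zero: DF = P = 8939/10000 ≈ 0.893900
step 5 [2.5y] zero: DF = P = 353/400 ≈ 0.882500

1 1/2 77/80
2 1 4697/5000
3 3/2 937/1000
4 2 8939/10000
5 5/2 353/400
DF(2.5y) = 353/400 ≈ 0.882500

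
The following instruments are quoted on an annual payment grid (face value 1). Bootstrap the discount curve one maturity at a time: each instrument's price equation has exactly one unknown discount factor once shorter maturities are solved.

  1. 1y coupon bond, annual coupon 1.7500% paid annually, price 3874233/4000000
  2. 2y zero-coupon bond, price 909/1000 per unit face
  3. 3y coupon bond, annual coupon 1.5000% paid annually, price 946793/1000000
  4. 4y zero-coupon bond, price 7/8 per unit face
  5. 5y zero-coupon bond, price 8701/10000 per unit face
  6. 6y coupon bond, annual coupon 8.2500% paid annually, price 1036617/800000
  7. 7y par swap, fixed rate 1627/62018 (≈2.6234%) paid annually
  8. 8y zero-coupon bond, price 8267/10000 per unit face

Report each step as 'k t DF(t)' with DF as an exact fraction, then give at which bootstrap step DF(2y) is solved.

step 1 [1y] bond c/1=7/400: DF=(3874233/4000000 − 7/400·(0))/(1+7/400) = 9519/10000 ≈ 0.951900
step 2 [2y] zero: DF = P = 909/1000 ≈ 0.909000
step 3 [3y] bond c/1=3/200: DF=(946793/1000000 − 3/200·(0.951900+0.909000))/(1+3/200) = 9053/10000 ≈ 0.905300
step 4 [4y] zero: DF = P = 7/8 ≈ 0.875000
step 5 [5y] zero: DF = P = 8701/10000 ≈ 0.870100
step 6 [6y] bond c/1=33/400: DF=(1036617/800000 − 33/400·(0.951900+0.909000+0.905300+0.875000+0.870100))/(1+33/400) = 2133/2500 ≈ 0.853200
step 7 [7y] swap r/1=1627/62018: DF=(1 − 1627/62018·(0.951900+0.909000+0.905300+0.875000+0.870100+0.853200))/(1+1627/62018) = 8373/10000 ≈ 0.837300
step 8 [8y] zero: DF = P = 8267/10000 ≈ 0.826700

1 1 9519/10000
2 2 909/1000
3 3 9053/10000
4 4 7/8
5 5 8701/10000
6 6 2133/2500
7 7 8373/10000
8 8 8267/10000
DF(2y) is solved at step 2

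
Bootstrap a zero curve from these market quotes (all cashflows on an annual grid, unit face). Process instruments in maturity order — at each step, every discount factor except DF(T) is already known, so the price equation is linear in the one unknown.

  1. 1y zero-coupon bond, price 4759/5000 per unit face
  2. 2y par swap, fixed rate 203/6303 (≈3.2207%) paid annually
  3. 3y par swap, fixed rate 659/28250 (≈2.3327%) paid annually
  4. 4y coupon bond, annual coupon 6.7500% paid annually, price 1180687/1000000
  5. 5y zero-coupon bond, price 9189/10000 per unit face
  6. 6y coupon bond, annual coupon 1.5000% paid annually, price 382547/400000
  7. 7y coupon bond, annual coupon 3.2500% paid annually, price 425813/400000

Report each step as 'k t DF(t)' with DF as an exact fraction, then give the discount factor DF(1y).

1 1 4759/5000
2 2 9391/10000
3 3 9341/10000
4 4 4637/5000
5 5 9189/10000
6 6 2183/2500
7 7 1713/2000
DF(1y) = 4759/5000 ≈ 0.951800

step 1 [1y] zero: DF = P = 4759/5000 ≈ 0.951800
step 2 [2y] swap r/1=203/6303: DF=(1 − 203/6303·(0.951800))/(1+203/6303) = 9391/10000 ≈ 0.939100
step 3 [3y] swap r/1=659/28250: DF=(1 − 659/28250·(0.951800+0.939100))/(1+659/28250) = 9341/10000 ≈ 0.934100
step 4 [4y] bond c/1=27/400: DF=(1180687/1000000 − 27/400·(0.951800+0.939100+0.934100))/(1+27/400) = 4637/5000 ≈ 0.927400
step 5 [5y] zero: DF = P = 9189/10000 ≈ 0.918900
step 6 [6y] bond c/1=3/200: DF=(382547/400000 − 3/200·(0.951800+0.939100+0.934100+0.927400+0.918900))/(1+3/200) = 2183/2500 ≈ 0.873200
step 7 [7y] bond c/1=13/400: DF=(425813/400000 − 13/400·(0.951800+0.939100+0.934100+0.927400+0.918900+0.873200))/(1+13/400) = 1713/2000 ≈ 0.856500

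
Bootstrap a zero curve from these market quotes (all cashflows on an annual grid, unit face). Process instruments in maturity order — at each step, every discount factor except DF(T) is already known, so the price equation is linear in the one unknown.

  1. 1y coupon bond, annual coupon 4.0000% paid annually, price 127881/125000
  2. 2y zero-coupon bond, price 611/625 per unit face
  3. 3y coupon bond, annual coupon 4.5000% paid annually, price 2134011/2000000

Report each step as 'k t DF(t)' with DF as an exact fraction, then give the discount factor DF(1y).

1 1 9837/10000
2 2 611/625
3 3 4683/5000
DF(1y) = 9837/10000 ≈ 0.983700

step 1 [1y] bond c/1=1/25: DF=(127881/125000 − 1/25·(0))/(1+1/25) = 9837/10000 ≈ 0.983700
step 2 [2y] zero: DF = P = 611/625 ≈ 0.977600
step 3 [3y] bond c/1=9/200: DF=(2134011/2000000 − 9/200·(0.983700+0.977600))/(1+9/200) = 4683/5000 ≈ 0.936600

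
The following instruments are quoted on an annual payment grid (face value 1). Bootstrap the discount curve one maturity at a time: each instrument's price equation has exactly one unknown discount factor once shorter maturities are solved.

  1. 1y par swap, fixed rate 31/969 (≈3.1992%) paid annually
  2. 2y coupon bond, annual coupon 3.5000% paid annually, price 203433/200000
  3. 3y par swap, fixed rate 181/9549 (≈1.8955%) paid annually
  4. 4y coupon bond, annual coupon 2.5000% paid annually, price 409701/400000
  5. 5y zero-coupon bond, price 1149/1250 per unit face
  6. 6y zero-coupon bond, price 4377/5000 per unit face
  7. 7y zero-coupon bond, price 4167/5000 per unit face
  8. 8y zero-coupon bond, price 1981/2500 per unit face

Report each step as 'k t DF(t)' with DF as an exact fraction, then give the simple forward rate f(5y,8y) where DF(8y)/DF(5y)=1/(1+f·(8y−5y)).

step 1 [1y] swap r/1=31/969: DF=(1 − 31/969·(0))/(1+31/969) = 969/1000 ≈ 0.969000
step 2 [2y] bond c/1=7/200: DF=(203433/200000 − 7/200·(0.969000))/(1+7/200) = 19/20 ≈ 0.950000
step 3 [3y] swap r/1=181/9549: DF=(1 − 181/9549·(0.969000+0.950000))/(1+181/9549) = 9457/10000 ≈ 0.945700
step 4 [4y] bond c/1=1/40: DF=(409701/400000 − 1/40·(0.969000+0.950000+0.945700))/(1+1/40) = 4647/5000 ≈ 0.929400
step 5 [5y] zero: DF = P = 1149/1250 ≈ 0.919200
step 6 [6y] zero: DF = P = 4377/5000 ≈ 0.875400
step 7 [7y] zero: DF = P = 4167/5000 ≈ 0.833400
step 8 [8y] zero: DF = P = 1981/2500 ≈ 0.792400

1 1 969/1000
2 2 19/20
3 3 9457/10000
4 4 4647/5000
5 5 1149/1250
6 6 4377/5000
7 7 4167/5000
8 8 1981/2500
f(5y,8y) = ((1149/1250)/(1981/2500) − 1)/(3) = 317/5943 ≈ 5.3340%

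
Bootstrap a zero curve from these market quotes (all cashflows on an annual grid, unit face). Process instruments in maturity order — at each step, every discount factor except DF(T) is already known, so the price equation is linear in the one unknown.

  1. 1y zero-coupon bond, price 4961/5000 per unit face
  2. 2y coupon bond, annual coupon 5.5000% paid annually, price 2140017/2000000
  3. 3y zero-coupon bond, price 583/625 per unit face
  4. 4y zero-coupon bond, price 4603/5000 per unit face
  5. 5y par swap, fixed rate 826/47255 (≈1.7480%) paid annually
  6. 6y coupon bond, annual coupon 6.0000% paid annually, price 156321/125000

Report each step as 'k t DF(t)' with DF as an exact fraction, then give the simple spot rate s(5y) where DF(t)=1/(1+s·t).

1 1 4961/5000
2 2 77/80
3 3 583/625
4 4 4603/5000
5 5 4587/5000
6 6 9123/10000
s(5y) = (1/(4587/5000) − 1)/(5) = 413/22935 ≈ 1.8007%

step 1 [1y] zero: DF = P = 4961/5000 ≈ 0.992200
step 2 [2y] bond c/1=11/200: DF=(2140017/2000000 − 11/200·(0.992200))/(1+11/200) = 77/80 ≈ 0.962500
step 3 [3y] zero: DF = P = 583/625 ≈ 0.932800
step 4 [4y] zero: DF = P = 4603/5000 ≈ 0.920600
step 5 [5y] swap r/1=826/47255: DF=(1 − 826/47255·(0.992200+0.962500+0.932800+0.920600))/(1+826/47255) = 4587/5000 ≈ 0.917400
step 6 [6y] bond c/1=3/50: DF=(156321/125000 − 3/50·(0.992200+0.962500+0.932800+0.920600+0.917400))/(1+3/50) = 9123/10000 ≈ 0.912300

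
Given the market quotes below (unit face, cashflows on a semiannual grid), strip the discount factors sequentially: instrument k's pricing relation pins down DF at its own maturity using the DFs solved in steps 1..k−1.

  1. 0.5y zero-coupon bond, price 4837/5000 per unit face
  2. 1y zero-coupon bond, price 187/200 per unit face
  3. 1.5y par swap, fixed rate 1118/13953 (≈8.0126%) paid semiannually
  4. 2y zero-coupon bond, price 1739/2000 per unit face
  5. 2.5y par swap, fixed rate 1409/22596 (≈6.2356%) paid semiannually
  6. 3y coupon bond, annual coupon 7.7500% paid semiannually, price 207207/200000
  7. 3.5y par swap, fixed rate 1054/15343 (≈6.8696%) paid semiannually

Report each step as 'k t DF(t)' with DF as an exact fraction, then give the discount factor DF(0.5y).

step 1 [0.5y] zero: DF = P = 4837/5000 ≈ 0.967400
step 2 [1y] zero: DF = P = 187/200 ≈ 0.935000
step 3 [1.5y] swap r/2=559/13953: DF=(1 − 559/13953·(0.967400+0.935000))/(1+559/13953) = 4441/5000 ≈ 0.888200
step 4 [2y] zero: DF = P = 1739/2000 ≈ 0.869500
step 5 [2.5y] swap r/2=1409/45192: DF=(1 − 1409/45192·(0.967400+0.935000+0.888200+0.869500))/(1+1409/45192) = 8591/10000 ≈ 0.859100
step 6 [3y] bond c/2=31/800: DF=(207207/200000 − 31/800·(0.967400+0.935000+0.888200+0.869500+0.859100))/(1+31/800) = 518/625 ≈ 0.828800
step 7 [3.5y] swap r/2=527/15343: DF=(1 − 527/15343·(0.967400+0.935000+0.888200+0.869500+0.859100+0.828800))/(1+527/15343) = 1973/2500 ≈ 0.789200

1 1/2 4837/5000
2 1 187/200
3 3/2 4441/5000
4 2 1739/2000
5 5/2 8591/10000
6 3 518/625
7 7/2 1973/2500
DF(0.5y) = 4837/5000 ≈ 0.967400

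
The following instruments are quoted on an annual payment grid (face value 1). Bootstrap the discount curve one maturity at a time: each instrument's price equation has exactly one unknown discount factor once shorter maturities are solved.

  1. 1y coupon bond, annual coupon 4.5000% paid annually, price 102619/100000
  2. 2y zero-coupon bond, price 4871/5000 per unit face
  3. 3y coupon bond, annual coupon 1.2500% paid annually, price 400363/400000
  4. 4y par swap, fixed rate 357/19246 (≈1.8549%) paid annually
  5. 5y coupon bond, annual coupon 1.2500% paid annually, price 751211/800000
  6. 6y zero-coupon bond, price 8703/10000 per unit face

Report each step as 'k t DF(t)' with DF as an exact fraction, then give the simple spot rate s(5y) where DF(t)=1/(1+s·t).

step 1 [1y] bond c/1=9/200: DF=(102619/100000 − 9/200·(0))/(1+9/200) = 491/500 ≈ 0.982000
step 2 [2y] zero: DF = P = 4871/5000 ≈ 0.974200
step 3 [3y] bond c/1=1/80: DF=(400363/400000 − 1/80·(0.982000+0.974200))/(1+1/80) = 2411/2500 ≈ 0.964400
step 4 [4y] swap r/1=357/19246: DF=(1 − 357/19246·(0.982000+0.974200+0.964400))/(1+357/19246) = 4643/5000 ≈ 0.928600
step 5 [5y] bond c/1=1/80: DF=(751211/800000 − 1/80·(0.982000+0.974200+0.964400+0.928600))/(1+1/80) = 8799/10000 ≈ 0.879900
step 6 [6y] zero: DF = P = 8703/10000 ≈ 0.870300

1 1 491/500
2 2 4871/5000
3 3 2411/2500
4 4 4643/5000
5 5 8799/10000
6 6 8703/10000
s(5y) = (1/(8799/10000) − 1)/(5) = 1201/43995 ≈ 2.7299%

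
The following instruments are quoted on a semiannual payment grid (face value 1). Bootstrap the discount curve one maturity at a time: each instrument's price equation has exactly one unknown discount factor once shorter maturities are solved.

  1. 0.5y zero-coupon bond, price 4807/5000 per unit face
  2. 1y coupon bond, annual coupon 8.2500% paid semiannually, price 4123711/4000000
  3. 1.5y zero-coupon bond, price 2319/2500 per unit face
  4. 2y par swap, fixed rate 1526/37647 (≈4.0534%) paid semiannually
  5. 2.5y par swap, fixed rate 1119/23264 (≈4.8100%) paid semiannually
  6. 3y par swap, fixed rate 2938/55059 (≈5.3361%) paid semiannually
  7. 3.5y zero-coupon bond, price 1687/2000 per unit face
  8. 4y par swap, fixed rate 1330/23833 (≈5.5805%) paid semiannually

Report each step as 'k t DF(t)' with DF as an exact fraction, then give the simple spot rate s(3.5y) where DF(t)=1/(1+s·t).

step 1 [0.5y] zero: DF = P = 4807/5000 ≈ 0.961400
step 2 [1y] bond c/2=33/800: DF=(4123711/4000000 − 33/800·(0.961400))/(1+33/800) = 119/125 ≈ 0.952000
step 3 [1.5y] zero: DF = P = 2319/2500 ≈ 0.927600
step 4 [2y] swap r/2=763/37647: DF=(1 − 763/37647·(0.961400+0.952000+0.927600))/(1+763/37647) = 9237/10000 ≈ 0.923700
step 5 [2.5y] swap r/2=1119/46528: DF=(1 − 1119/46528·(0.961400+0.952000+0.927600+0.923700))/(1+1119/46528) = 8881/10000 ≈ 0.888100
step 6 [3y] swap r/2=1469/55059: DF=(1 − 1469/55059·(0.961400+0.952000+0.927600+0.923700+0.888100))/(1+1469/55059) = 8531/10000 ≈ 0.853100
step 7 [3.5y] zero: DF = P = 1687/2000 ≈ 0.843500
step 8 [4y] swap r/2=665/23833: DF=(1 − 665/23833·(0.961400+0.952000+0.927600+0.923700+0.888100+0.853100+0.843500))/(1+665/23833) = 1601/2000 ≈ 0.800500

1 1/2 4807/5000
2 1 119/125
3 3/2 2319/2500
4 2 9237/10000
5 5/2 8881/10000
6 3 8531/10000
7 7/2 1687/2000
8 4 1601/2000
s(3.5y) = (1/(1687/2000) − 1)/(7/2) = 626/11809 ≈ 5.3010%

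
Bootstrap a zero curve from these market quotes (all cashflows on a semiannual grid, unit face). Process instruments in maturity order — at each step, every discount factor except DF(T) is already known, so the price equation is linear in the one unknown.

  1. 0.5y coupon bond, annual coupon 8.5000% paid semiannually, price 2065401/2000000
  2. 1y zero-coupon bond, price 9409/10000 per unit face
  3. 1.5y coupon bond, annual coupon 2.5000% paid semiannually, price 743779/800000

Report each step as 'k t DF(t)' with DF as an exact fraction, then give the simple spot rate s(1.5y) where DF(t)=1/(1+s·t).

step 1 [0.5y] bond c/2=17/400: DF=(2065401/2000000 − 17/400·(0))/(1+17/400) = 4953/5000 ≈ 0.990600
step 2 [1y] zero: DF = P = 9409/10000 ≈ 0.940900
step 3 [1.5y] bond c/2=1/80: DF=(743779/800000 − 1/80·(0.990600+0.940900))/(1+1/80) = 559/625 ≈ 0.894400

1 1/2 4953/5000
2 1 9409/10000
3 3/2 559/625
s(1.5y) = (1/(559/625) − 1)/(3/2) = 44/559 ≈ 7.8712%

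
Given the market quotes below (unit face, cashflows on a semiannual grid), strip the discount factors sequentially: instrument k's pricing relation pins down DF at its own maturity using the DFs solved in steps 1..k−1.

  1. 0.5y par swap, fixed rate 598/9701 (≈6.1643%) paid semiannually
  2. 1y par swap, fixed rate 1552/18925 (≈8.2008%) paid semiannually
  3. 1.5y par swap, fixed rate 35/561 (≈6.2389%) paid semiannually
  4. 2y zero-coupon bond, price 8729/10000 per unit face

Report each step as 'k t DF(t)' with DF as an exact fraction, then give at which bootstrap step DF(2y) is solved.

1 1/2 9701/10000
2 1 1153/1250
3 3/2 73/80
4 2 8729/10000
DF(2y) is solved at step 4

step 1 [0.5y] swap r/2=299/9701: DF=(1 − 299/9701·(0))/(1+299/9701) = 9701/10000 ≈ 0.970100
step 2 [1y] swap r/2=776/18925: DF=(1 − 776/18925·(0.970100))/(1+776/18925) = 1153/1250 ≈ 0.922400
step 3 [1.5y] swap r/2=35/1122: DF=(1 − 35/1122·(0.970100+0.922400))/(1+35/1122) = 73/80 ≈ 0.912500
step 4 [2y] zero: DF = P = 8729/10000 ≈ 0.872900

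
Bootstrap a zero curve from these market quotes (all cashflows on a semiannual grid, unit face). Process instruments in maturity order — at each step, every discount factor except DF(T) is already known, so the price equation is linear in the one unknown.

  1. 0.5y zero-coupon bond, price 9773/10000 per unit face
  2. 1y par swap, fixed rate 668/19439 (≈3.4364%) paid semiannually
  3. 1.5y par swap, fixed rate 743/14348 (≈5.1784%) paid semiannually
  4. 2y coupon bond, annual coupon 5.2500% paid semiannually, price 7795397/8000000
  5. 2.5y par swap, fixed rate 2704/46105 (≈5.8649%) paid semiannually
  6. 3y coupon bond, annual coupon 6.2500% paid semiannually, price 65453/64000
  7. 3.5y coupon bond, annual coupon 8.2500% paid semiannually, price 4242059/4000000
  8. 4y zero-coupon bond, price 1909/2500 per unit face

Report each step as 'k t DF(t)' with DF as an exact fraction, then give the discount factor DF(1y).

1 1/2 9773/10000
2 1 4833/5000
3 3/2 9257/10000
4 2 8761/10000
5 5/2 1081/1250
6 3 213/250
7 7/2 8021/10000
8 4 1909/2500
DF(1y) = 4833/5000 ≈ 0.966600

step 1 [0.5y] zero: DF = P = 9773/10000 ≈ 0.977300
step 2 [1y] swap r/2=334/19439: DF=(1 − 334/19439·(0.977300))/(1+334/19439) = 4833/5000 ≈ 0.966600
step 3 [1.5y] swap r/2=743/28696: DF=(1 − 743/28696·(0.977300+0.966600))/(1+743/28696) = 9257/10000 ≈ 0.925700
step 4 [2y] bond c/2=21/800: DF=(7795397/8000000 − 21/800·(0.977300+0.966600+0.925700))/(1+21/800) = 8761/10000 ≈ 0.876100
step 5 [2.5y] swap r/2=1352/46105: DF=(1 − 1352/46105·(0.977300+0.966600+0.925700+0.876100))/(1+1352/46105) = 1081/1250 ≈ 0.864800
step 6 [3y] bond c/2=1/32: DF=(65453/64000 − 1/32·(0.977300+0.966600+0.925700+0.876100+0.864800))/(1+1/32) = 213/250 ≈ 0.852000
step 7 [3.5y] bond c/2=33/800: DF=(4242059/4000000 − 33/800·(0.977300+0.966600+0.925700+0.876100+0.864800+0.852000))/(1+33/800) = 8021/10000 ≈ 0.802100
step 8 [4y] zero: DF = P = 1909/2500 ≈ 0.763600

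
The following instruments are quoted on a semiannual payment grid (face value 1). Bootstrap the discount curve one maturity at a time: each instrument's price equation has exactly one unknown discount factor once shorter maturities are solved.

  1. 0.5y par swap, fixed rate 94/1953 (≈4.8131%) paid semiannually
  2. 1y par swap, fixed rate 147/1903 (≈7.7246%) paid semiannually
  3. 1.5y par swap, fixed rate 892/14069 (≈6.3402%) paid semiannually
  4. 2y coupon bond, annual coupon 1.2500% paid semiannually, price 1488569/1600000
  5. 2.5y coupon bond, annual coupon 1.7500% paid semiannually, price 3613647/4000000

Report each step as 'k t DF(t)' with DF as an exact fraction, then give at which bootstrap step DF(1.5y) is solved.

1 1/2 1953/2000
2 1 1853/2000
3 3/2 2277/2500
4 2 9071/10000
5 5/2 8633/10000
DF(1.5y) is solved at step 3

step 1 [0.5y] swap r/2=47/1953: DF=(1 − 47/1953·(0))/(1+47/1953) = 1953/2000 ≈ 0.976500
step 2 [1y] swap r/2=147/3806: DF=(1 − 147/3806·(0.976500))/(1+147/3806) = 1853/2000 ≈ 0.926500
step 3 [1.5y] swap r/2=446/14069: DF=(1 − 446/14069·(0.976500+0.926500))/(1+446/14069) = 2277/2500 ≈ 0.910800
step 4 [2y] bond c/2=1/160: DF=(1488569/1600000 − 1/160·(0.976500+0.926500+0.910800))/(1+1/160) = 9071/10000 ≈ 0.907100
step 5 [2.5y] bond c/2=7/800: DF=(3613647/4000000 − 7/800·(0.976500+0.926500+0.910800+0.907100))/(1+7/800) = 8633/10000 ≈ 0.863300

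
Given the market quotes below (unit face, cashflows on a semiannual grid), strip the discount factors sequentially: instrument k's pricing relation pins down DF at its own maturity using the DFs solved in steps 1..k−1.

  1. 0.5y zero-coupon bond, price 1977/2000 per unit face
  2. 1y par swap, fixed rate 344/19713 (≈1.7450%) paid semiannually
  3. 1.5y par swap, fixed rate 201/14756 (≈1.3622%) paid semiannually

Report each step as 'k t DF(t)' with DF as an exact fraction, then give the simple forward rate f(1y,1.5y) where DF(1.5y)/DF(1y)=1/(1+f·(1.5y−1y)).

step 1 [0.5y] zero: DF = P = 1977/2000 ≈ 0.988500
step 2 [1y] swap r/2=172/19713: DF=(1 − 172/19713·(0.988500))/(1+172/19713) = 2457/2500 ≈ 0.982800
step 3 [1.5y] swap r/2=201/29512: DF=(1 − 201/29512·(0.988500+0.982800))/(1+201/29512) = 9799/10000 ≈ 0.979900

1 1/2 1977/2000
2 1 2457/2500
3 3/2 9799/10000
f(1y,1.5y) = ((2457/2500)/(9799/10000) − 1)/(1/2) = 58/9799 ≈ 0.5919%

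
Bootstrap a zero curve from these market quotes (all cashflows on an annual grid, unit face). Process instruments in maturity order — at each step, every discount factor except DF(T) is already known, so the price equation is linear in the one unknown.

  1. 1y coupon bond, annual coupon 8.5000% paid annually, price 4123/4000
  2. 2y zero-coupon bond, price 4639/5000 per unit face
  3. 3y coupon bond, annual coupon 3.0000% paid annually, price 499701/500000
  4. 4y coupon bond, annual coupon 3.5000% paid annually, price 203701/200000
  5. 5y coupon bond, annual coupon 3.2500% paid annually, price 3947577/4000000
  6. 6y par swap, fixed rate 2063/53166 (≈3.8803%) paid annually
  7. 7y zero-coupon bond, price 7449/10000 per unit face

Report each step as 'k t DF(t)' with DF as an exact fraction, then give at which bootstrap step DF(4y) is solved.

1 1 19/20
2 2 4639/5000
3 3 2289/2500
4 4 556/625
5 5 8399/10000
6 6 7937/10000
7 7 7449/10000
DF(4y) is solved at step 4

step 1 [1y] bond c/1=17/200: DF=(4123/4000 − 17/200·(0))/(1+17/200) = 19/20 ≈ 0.950000
step 2 [2y] zero: DF = P = 4639/5000 ≈ 0.927800
step 3 [3y] bond c/1=3/100: DF=(499701/500000 − 3/100·(0.950000+0.927800))/(1+3/100) = 2289/2500 ≈ 0.915600
step 4 [4y] bond c/1=7/200: DF=(203701/200000 − 7/200·(0.950000+0.927800+0.915600))/(1+7/200) = 556/625 ≈ 0.889600
step 5 [5y] bond c/1=13/400: DF=(3947577/4000000 − 13/400·(0.950000+0.927800+0.915600+0.889600))/(1+13/400) = 8399/10000 ≈ 0.839900
step 6 [6y] swap r/1=2063/53166: DF=(1 − 2063/53166·(0.950000+0.927800+0.915600+0.889600+0.839900))/(1+2063/53166) = 7937/10000 ≈ 0.793700
step 7 [7y] zero: DF = P = 7449/10000 ≈ 0.744900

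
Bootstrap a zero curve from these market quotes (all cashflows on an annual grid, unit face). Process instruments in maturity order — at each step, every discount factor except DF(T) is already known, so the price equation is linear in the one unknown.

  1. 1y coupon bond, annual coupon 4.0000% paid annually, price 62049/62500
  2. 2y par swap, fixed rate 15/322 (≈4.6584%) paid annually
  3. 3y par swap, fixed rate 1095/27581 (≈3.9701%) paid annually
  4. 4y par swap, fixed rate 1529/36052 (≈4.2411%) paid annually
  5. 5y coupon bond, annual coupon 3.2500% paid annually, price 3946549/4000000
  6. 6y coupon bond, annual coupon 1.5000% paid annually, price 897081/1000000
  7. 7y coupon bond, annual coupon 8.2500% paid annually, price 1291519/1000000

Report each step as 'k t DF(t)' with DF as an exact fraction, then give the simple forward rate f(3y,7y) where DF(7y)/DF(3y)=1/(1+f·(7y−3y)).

1 1 4773/5000
2 2 913/1000
3 3 1781/2000
4 4 8471/10000
5 5 8421/10000
6 6 8181/10000
7 7 3959/5000
f(3y,7y) = ((1781/2000)/(3959/5000) − 1)/(4) = 987/31672 ≈ 3.1163%

step 1 [1y] bond c/1=1/25: DF=(62049/62500 − 1/25·(0))/(1+1/25) = 4773/5000 ≈ 0.954600
step 2 [2y] swap r/1=15/322: DF=(1 − 15/322·(0.954600))/(1+15/322) = 913/1000 ≈ 0.913000
step 3 [3y] swap r/1=1095/27581: DF=(1 − 1095/27581·(0.954600+0.913000))/(1+1095/27581) = 1781/2000 ≈ 0.890500
step 4 [4y] swap r/1=1529/36052: DF=(1 − 1529/36052·(0.954600+0.913000+0.890500))/(1+1529/36052) = 8471/10000 ≈ 0.847100
step 5 [5y] bond c/1=13/400: DF=(3946549/4000000 − 13/400·(0.954600+0.913000+0.890500+0.847100))/(1+13/400) = 8421/10000 ≈ 0.842100
step 6 [6y] bond c/1=3/200: DF=(897081/1000000 − 3/200·(0.954600+0.913000+0.890500+0.847100+0.842100))/(1+3/200) = 8181/10000 ≈ 0.818100
step 7 [7y] bond c/1=33/400: DF=(1291519/1000000 − 33/400·(0.954600+0.913000+0.890500+0.847100+0.842100+0.818100))/(1+33/400) = 3959/5000 ≈ 0.791800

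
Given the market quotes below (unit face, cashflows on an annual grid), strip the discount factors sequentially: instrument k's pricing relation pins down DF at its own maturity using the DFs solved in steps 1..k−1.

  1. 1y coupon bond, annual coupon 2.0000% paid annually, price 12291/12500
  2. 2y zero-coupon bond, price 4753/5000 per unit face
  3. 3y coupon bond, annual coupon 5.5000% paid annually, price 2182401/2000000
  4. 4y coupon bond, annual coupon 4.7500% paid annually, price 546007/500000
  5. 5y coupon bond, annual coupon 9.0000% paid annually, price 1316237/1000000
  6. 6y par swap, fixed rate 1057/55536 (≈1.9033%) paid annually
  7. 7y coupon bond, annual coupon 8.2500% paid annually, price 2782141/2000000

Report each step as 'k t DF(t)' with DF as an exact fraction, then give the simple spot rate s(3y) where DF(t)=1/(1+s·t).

1 1 241/250
2 2 4753/5000
3 3 1869/2000
4 4 9133/10000
5 5 8969/10000
6 6 8943/10000
7 7 4309/5000
s(3y) = (1/(1869/2000) − 1)/(3) = 131/5607 ≈ 2.3364%

step 1 [1y] bond c/1=1/50: DF=(12291/12500 − 1/50·(0))/(1+1/50) = 241/250 ≈ 0.964000
step 2 [2y] zero: DF = P = 4753/5000 ≈ 0.950600
step 3 [3y] bond c/1=11/200: DF=(2182401/2000000 − 11/200·(0.964000+0.950600))/(1+11/200) = 1869/2000 ≈ 0.934500
step 4 [4y] bond c/1=19/400: DF=(546007/500000 − 19/400·(0.964000+0.950600+0.934500))/(1+19/400) = 9133/10000 ≈ 0.913300
step 5 [5y] bond c/1=9/100: DF=(1316237/1000000 − 9/100·(0.964000+0.950600+0.934500+0.913300))/(1+9/100) = 8969/10000 ≈ 0.896900
step 6 [6y] swap r/1=1057/55536: DF=(1 − 1057/55536·(0.964000+0.950600+0.934500+0.913300+0.896900))/(1+1057/55536) = 8943/10000 ≈ 0.894300
step 7 [7y] bond c/1=33/400: DF=(2782141/2000000 − 33/400·(0.964000+0.950600+0.934500+0.913300+0.896900+0.894300))/(1+33/400) = 4309/5000 ≈ 0.861800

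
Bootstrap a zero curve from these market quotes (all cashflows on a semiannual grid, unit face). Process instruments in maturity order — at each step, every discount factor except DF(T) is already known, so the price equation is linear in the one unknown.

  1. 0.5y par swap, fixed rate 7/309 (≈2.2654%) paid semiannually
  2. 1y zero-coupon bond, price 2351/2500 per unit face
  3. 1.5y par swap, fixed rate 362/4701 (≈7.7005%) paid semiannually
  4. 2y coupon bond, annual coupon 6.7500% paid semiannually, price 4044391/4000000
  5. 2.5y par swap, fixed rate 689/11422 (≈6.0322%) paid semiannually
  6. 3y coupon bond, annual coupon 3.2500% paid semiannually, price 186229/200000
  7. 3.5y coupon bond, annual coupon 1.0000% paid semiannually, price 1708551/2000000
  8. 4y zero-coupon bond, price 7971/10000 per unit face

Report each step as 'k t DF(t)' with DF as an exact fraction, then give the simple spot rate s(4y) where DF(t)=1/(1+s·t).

step 1 [0.5y] swap r/2=7/618: DF=(1 − 7/618·(0))/(1+7/618) = 618/625 ≈ 0.988800
step 2 [1y] zero: DF = P = 2351/2500 ≈ 0.940400
step 3 [1.5y] swap r/2=181/4701: DF=(1 − 181/4701·(0.988800+0.940400))/(1+181/4701) = 4457/5000 ≈ 0.891400
step 4 [2y] bond c/2=27/800: DF=(4044391/4000000 − 27/800·(0.988800+0.940400+0.891400))/(1+27/800) = 443/500 ≈ 0.886000
step 5 [2.5y] swap r/2=689/22844: DF=(1 − 689/22844·(0.988800+0.940400+0.891400+0.886000))/(1+689/22844) = 4311/5000 ≈ 0.862200
step 6 [3y] bond c/2=13/800: DF=(186229/200000 − 13/800·(0.988800+0.940400+0.891400+0.886000+0.862200))/(1+13/800) = 527/625 ≈ 0.843200
step 7 [3.5y] bond c/2=1/200: DF=(1708551/2000000 − 1/200·(0.988800+0.940400+0.891400+0.886000+0.862200+0.843200))/(1+1/200) = 8231/10000 ≈ 0.823100
step 8 [4y] zero: DF = P = 7971/10000 ≈ 0.797100

1 1/2 618/625
2 1 2351/2500
3 3/2 4457/5000
4 2 443/500
5 5/2 4311/5000
6 3 527/625
7 7/2 8231/10000
8 4 7971/10000
s(4y) = (1/(7971/10000) − 1)/(4) = 2029/31884 ≈ 6.3637%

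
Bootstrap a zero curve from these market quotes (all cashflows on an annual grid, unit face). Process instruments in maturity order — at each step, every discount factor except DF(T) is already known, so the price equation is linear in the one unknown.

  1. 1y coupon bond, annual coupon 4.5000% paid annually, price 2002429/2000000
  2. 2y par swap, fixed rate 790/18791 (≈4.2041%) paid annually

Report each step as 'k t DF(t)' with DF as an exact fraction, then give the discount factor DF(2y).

1 1 9581/10000
2 2 921/1000
DF(2y) = 921/1000 ≈ 0.921000

step 1 [1y] bond c/1=9/200: DF=(2002429/2000000 − 9/200·(0))/(1+9/200) = 9581/10000 ≈ 0.958100
step 2 [2y] swap r/1=790/18791: DF=(1 − 790/18791·(0.958100))/(1+790/18791) = 921/1000 ≈ 0.921000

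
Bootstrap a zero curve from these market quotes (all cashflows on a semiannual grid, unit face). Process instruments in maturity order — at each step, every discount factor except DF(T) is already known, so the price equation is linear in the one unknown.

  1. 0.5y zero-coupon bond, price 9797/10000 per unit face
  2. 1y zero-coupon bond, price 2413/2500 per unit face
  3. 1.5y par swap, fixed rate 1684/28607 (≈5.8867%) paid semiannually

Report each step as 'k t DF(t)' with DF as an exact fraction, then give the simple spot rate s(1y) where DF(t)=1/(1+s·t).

step 1 [0.5y] zero: DF = P = 9797/10000 ≈ 0.979700
step 2 [1y] zero: DF = P = 2413/2500 ≈ 0.965200
step 3 [1.5y] swap r/2=842/28607: DF=(1 − 842/28607·(0.979700+0.965200))/(1+842/28607) = 4579/5000 ≈ 0.915800

1 1/2 9797/10000
2 1 2413/2500
3 3/2 4579/5000
s(1y) = (1/(2413/2500) − 1)/(1) = 87/2413 ≈ 3.6055%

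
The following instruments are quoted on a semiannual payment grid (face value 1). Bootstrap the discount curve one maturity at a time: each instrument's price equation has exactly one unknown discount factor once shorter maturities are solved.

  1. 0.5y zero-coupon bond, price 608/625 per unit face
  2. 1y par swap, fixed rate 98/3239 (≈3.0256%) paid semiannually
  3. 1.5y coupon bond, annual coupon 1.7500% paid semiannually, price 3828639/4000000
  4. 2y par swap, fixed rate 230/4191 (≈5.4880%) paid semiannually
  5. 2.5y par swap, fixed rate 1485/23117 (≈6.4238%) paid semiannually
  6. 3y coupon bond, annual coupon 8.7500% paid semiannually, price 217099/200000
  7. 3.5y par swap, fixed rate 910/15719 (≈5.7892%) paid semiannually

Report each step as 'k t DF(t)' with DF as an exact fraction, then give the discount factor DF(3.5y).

1 1/2 608/625
2 1 4853/5000
3 3/2 233/250
4 2 1793/2000
5 5/2 1703/2000
6 3 4231/5000
7 7/2 409/500
DF(3.5y) = 409/500 ≈ 0.818000

step 1 [0.5y] zero: DF = P = 608/625 ≈ 0.972800
step 2 [1y] swap r/2=49/3239: DF=(1 − 49/3239·(0.972800))/(1+49/3239) = 4853/5000 ≈ 0.970600
step 3 [1.5y] bond c/2=7/800: DF=(3828639/4000000 − 7/800·(0.972800+0.970600))/(1+7/800) = 233/250 ≈ 0.932000
step 4 [2y] swap r/2=115/4191: DF=(1 − 115/4191·(0.972800+0.970600+0.932000))/(1+115/4191) = 1793/2000 ≈ 0.896500
step 5 [2.5y] swap r/2=1485/46234: DF=(1 − 1485/46234·(0.972800+0.970600+0.932000+0.896500))/(1+1485/46234) = 1703/2000 ≈ 0.851500
step 6 [3y] bond c/2=7/160: DF=(217099/200000 − 7/160·(0.972800+0.970600+0.932000+0.896500+0.851500))/(1+7/160) = 4231/5000 ≈ 0.846200
step 7 [3.5y] swap r/2=455/15719: DF=(1 − 455/15719·(0.972800+0.970600+0.932000+0.896500+0.851500+0.846200))/(1+455/15719) = 409/500 ≈ 0.818000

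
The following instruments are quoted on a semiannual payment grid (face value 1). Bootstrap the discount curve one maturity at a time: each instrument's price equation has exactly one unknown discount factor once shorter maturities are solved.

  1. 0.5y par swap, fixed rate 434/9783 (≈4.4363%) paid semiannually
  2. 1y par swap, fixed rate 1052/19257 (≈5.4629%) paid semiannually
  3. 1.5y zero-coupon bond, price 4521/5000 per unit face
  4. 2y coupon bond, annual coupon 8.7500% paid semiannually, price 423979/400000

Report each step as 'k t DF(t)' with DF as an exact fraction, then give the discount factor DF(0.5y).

step 1 [0.5y] swap r/2=217/9783: DF=(1 − 217/9783·(0))/(1+217/9783) = 9783/10000 ≈ 0.978300
step 2 [1y] swap r/2=526/19257: DF=(1 − 526/19257·(0.978300))/(1+526/19257) = 4737/5000 ≈ 0.947400
step 3 [1.5y] zero: DF = P = 4521/5000 ≈ 0.904200
step 4 [2y] bond c/2=7/160: DF=(423979/400000 − 7/160·(0.978300+0.947400+0.904200))/(1+7/160) = 8969/10000 ≈ 0.896900

1 1/2 9783/10000
2 1 4737/5000
3 3/2 4521/5000
4 2 8969/10000
DF(0.5y) = 9783/10000 ≈ 0.978300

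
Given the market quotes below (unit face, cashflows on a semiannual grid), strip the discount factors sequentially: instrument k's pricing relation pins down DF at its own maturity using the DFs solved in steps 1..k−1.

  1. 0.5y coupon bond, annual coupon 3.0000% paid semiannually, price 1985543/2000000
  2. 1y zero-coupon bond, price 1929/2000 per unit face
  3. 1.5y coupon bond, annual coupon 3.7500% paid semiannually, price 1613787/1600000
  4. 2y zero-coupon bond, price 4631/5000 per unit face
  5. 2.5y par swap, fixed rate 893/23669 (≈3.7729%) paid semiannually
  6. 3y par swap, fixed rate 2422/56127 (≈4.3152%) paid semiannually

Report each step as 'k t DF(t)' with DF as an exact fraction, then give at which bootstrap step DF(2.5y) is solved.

step 1 [0.5y] bond c/2=3/200: DF=(1985543/2000000 − 3/200·(0))/(1+3/200) = 9781/10000 ≈ 0.978100
step 2 [1y] zero: DF = P = 1929/2000 ≈ 0.964500
step 3 [1.5y] bond c/2=3/160: DF=(1613787/1600000 − 3/160·(0.978100+0.964500))/(1+3/160) = 9543/10000 ≈ 0.954300
step 4 [2y] zero: DF = P = 4631/5000 ≈ 0.926200
step 5 [2.5y] swap r/2=893/47338: DF=(1 − 893/47338·(0.978100+0.964500+0.954300+0.926200))/(1+893/47338) = 9107/10000 ≈ 0.910700
step 6 [3y] swap r/2=1211/56127: DF=(1 − 1211/56127·(0.978100+0.964500+0.954300+0.926200+0.910700))/(1+1211/56127) = 8789/10000 ≈ 0.878900

1 1/2 9781/10000
2 1 1929/2000
3 3/2 9543/10000
4 2 4631/5000
5 5/2 9107/10000
6 3 8789/10000
DF(2.5y) is solved at step 5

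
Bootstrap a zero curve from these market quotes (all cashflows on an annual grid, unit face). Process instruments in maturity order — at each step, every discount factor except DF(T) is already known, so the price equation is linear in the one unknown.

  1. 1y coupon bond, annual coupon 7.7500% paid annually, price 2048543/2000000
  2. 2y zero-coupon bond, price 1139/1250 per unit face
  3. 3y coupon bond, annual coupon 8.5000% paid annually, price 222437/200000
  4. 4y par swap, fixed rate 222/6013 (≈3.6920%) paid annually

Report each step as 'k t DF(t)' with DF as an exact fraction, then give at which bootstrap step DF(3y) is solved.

1 1 4753/5000
2 2 1139/1250
3 3 1099/1250
4 4 2167/2500
DF(3y) is solved at step 3

step 1 [1y] bond c/1=31/400: DF=(2048543/2000000 − 31/400·(0))/(1+31/400) = 4753/5000 ≈ 0.950600
step 2 [2y] zero: DF = P = 1139/1250 ≈ 0.911200
step 3 [3y] bond c/1=17/200: DF=(222437/200000 − 17/200·(0.950600+0.911200))/(1+17/200) = 1099/1250 ≈ 0.879200
step 4 [4y] swap r/1=222/6013: DF=(1 − 222/6013·(0.950600+0.911200+0.879200))/(1+222/6013) = 2167/2500 ≈ 0.866800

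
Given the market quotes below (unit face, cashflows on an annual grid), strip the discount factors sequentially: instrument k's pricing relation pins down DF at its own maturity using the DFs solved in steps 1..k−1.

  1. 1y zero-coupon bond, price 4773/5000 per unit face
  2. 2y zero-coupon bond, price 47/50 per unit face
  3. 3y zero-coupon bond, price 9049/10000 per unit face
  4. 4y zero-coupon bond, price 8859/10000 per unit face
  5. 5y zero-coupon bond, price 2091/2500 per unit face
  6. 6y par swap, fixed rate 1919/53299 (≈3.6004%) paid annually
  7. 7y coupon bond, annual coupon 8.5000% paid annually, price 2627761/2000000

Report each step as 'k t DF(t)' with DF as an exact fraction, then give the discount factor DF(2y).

1 1 4773/5000
2 2 47/50
3 3 9049/10000
4 4 8859/10000
5 5 2091/2500
6 6 8081/10000
7 7 3967/5000
DF(2y) = 47/50 ≈ 0.940000

step 1 [1y] zero: DF = P = 4773/5000 ≈ 0.954600
step 2 [2y] zero: DF = P = 47/50 ≈ 0.940000
step 3 [3y] zero: DF = P = 9049/10000 ≈ 0.904900
step 4 [4y] zero: DF = P = 8859/10000 ≈ 0.885900
step 5 [5y] zero: DF = P = 2091/2500 ≈ 0.836400
step 6 [6y] swap r/1=1919/53299: DF=(1 − 1919/53299·(0.954600+0.940000+0.904900+0.885900+0.836400))/(1+1919/53299) = 8081/10000 ≈ 0.808100
step 7 [7y] bond c/1=17/200: DF=(2627761/2000000 − 17/200·(0.954600+0.940000+0.904900+0.885900+0.836400+0.808100))/(1+17/200) = 3967/5000 ≈ 0.793400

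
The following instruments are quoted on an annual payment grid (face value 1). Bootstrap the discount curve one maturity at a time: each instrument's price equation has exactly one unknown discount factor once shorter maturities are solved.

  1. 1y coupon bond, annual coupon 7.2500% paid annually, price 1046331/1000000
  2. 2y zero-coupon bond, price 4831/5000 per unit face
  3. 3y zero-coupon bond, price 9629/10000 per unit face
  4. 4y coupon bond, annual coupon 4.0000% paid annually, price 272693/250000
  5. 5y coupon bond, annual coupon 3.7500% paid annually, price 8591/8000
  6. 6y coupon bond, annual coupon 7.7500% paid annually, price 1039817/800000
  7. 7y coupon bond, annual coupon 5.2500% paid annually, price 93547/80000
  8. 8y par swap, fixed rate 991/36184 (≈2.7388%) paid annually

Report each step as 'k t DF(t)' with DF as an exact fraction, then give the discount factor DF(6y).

step 1 [1y] bond c/1=29/400: DF=(1046331/1000000 − 29/400·(0))/(1+29/400) = 2439/2500 ≈ 0.975600
step 2 [2y] zero: DF = P = 4831/5000 ≈ 0.966200
step 3 [3y] zero: DF = P = 9629/10000 ≈ 0.962900
step 4 [4y] bond c/1=1/25: DF=(272693/250000 − 1/25·(0.975600+0.966200+0.962900))/(1+1/25) = 9371/10000 ≈ 0.937100
step 5 [5y] bond c/1=3/80: DF=(8591/8000 − 3/80·(0.975600+0.966200+0.962900+0.937100))/(1+3/80) = 4481/5000 ≈ 0.896200
step 6 [6y] bond c/1=31/400: DF=(1039817/800000 − 31/400·(0.975600+0.966200+0.962900+0.937100+0.896200))/(1+31/400) = 1731/2000 ≈ 0.865500
step 7 [7y] bond c/1=21/400: DF=(93547/80000 − 21/400·(0.975600+0.966200+0.962900+0.937100+0.896200+0.865500))/(1+21/400) = 1663/2000 ≈ 0.831500
step 8 [8y] swap r/1=991/36184: DF=(1 − 991/36184·(0.975600+0.966200+0.962900+0.937100+0.896200+0.865500+0.831500))/(1+991/36184) = 4009/5000 ≈ 0.801800

1 1 2439/2500
2 2 4831/5000
3 3 9629/10000
4 4 9371/10000
5 5 4481/5000
6 6 1731/2000
7 7 1663/2000
8 8 4009/5000
DF(6y) = 1731/2000 ≈ 0.865500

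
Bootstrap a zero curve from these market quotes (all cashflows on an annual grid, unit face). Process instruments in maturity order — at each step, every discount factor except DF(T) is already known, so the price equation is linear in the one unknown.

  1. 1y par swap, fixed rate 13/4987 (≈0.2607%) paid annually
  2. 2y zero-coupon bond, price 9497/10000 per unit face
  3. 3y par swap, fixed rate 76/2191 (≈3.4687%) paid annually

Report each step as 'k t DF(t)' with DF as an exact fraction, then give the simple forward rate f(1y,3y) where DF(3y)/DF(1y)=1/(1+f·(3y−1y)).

step 1 [1y] swap r/1=13/4987: DF=(1 − 13/4987·(0))/(1+13/4987) = 4987/5000 ≈ 0.997400
step 2 [2y] zero: DF = P = 9497/10000 ≈ 0.949700
step 3 [3y] swap r/1=76/2191: DF=(1 − 76/2191·(0.997400+0.949700))/(1+76/2191) = 2253/2500 ≈ 0.901200

1 1 4987/5000
2 2 9497/10000
3 3 2253/2500
f(1y,3y) = ((4987/5000)/(2253/2500) − 1)/(2) = 481/9012 ≈ 5.3373%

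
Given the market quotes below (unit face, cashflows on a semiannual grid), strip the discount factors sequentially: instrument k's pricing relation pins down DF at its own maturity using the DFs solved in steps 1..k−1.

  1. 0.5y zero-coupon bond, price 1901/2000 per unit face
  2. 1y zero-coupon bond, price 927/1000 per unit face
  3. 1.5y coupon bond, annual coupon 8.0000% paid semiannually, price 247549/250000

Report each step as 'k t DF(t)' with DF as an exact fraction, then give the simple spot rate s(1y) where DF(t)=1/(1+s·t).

step 1 [0.5y] zero: DF = P = 1901/2000 ≈ 0.950500
step 2 [1y] zero: DF = P = 927/1000 ≈ 0.927000
step 3 [1.5y] bond c/2=1/25: DF=(247549/250000 − 1/25·(0.950500+0.927000))/(1+1/25) = 8799/10000 ≈ 0.879900

1 1/2 1901/2000
2 1 927/1000
3 3/2 8799/10000
s(1y) = (1/(927/1000) − 1)/(1) = 73/927 ≈ 7.8749%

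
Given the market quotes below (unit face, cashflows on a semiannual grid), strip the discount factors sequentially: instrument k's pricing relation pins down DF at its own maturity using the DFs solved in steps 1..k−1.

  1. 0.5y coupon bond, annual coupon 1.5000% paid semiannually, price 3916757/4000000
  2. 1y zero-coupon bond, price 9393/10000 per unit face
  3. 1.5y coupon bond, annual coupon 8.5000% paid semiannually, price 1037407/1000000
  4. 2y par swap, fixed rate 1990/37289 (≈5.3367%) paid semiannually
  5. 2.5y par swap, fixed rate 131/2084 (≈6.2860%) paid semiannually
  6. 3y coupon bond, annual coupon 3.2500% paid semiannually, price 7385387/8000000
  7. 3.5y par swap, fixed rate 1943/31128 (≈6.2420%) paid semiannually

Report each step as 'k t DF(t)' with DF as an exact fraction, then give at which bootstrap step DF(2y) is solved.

step 1 [0.5y] bond c/2=3/400: DF=(3916757/4000000 − 3/400·(0))/(1+3/400) = 9719/10000 ≈ 0.971900
step 2 [1y] zero: DF = P = 9393/10000 ≈ 0.939300
step 3 [1.5y] bond c/2=17/400: DF=(1037407/1000000 − 17/400·(0.971900+0.939300))/(1+17/400) = 2293/2500 ≈ 0.917200
step 4 [2y] swap r/2=995/37289: DF=(1 − 995/37289·(0.971900+0.939300+0.917200))/(1+995/37289) = 1801/2000 ≈ 0.900500
step 5 [2.5y] swap r/2=131/4168: DF=(1 − 131/4168·(0.971900+0.939300+0.917200+0.900500))/(1+131/4168) = 8559/10000 ≈ 0.855900
step 6 [3y] bond c/2=13/800: DF=(7385387/8000000 − 13/800·(0.971900+0.939300+0.917200+0.900500+0.855900))/(1+13/800) = 8351/10000 ≈ 0.835100
step 7 [3.5y] swap r/2=1943/62256: DF=(1 − 1943/62256·(0.971900+0.939300+0.917200+0.900500+0.855900+0.835100))/(1+1943/62256) = 8057/10000 ≈ 0.805700

1 1/2 9719/10000
2 1 9393/10000
3 3/2 2293/2500
4 2 1801/2000
5 5/2 8559/10000
6 3 8351/10000
7 7/2 8057/10000
DF(2y) is solved at step 4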